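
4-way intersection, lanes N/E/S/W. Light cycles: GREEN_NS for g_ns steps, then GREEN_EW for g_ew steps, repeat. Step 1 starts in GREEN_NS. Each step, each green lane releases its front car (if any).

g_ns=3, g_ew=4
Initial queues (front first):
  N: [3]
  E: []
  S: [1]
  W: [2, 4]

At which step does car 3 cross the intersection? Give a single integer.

Step 1 [NS]: N:car3-GO,E:wait,S:car1-GO,W:wait | queues: N=0 E=0 S=0 W=2
Step 2 [NS]: N:empty,E:wait,S:empty,W:wait | queues: N=0 E=0 S=0 W=2
Step 3 [NS]: N:empty,E:wait,S:empty,W:wait | queues: N=0 E=0 S=0 W=2
Step 4 [EW]: N:wait,E:empty,S:wait,W:car2-GO | queues: N=0 E=0 S=0 W=1
Step 5 [EW]: N:wait,E:empty,S:wait,W:car4-GO | queues: N=0 E=0 S=0 W=0
Car 3 crosses at step 1

1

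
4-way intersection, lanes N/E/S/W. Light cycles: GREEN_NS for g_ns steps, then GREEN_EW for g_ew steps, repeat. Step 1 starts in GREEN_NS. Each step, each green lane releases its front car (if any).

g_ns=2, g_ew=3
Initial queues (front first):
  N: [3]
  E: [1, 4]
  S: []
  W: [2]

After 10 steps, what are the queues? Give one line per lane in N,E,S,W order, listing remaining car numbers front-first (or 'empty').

Step 1 [NS]: N:car3-GO,E:wait,S:empty,W:wait | queues: N=0 E=2 S=0 W=1
Step 2 [NS]: N:empty,E:wait,S:empty,W:wait | queues: N=0 E=2 S=0 W=1
Step 3 [EW]: N:wait,E:car1-GO,S:wait,W:car2-GO | queues: N=0 E=1 S=0 W=0
Step 4 [EW]: N:wait,E:car4-GO,S:wait,W:empty | queues: N=0 E=0 S=0 W=0

N: empty
E: empty
S: empty
W: empty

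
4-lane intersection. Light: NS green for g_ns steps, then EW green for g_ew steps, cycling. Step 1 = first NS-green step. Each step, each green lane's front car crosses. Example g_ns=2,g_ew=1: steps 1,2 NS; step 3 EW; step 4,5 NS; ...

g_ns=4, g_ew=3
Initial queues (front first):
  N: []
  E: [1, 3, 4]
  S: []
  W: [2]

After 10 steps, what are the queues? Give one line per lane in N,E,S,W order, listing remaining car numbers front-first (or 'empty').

Step 1 [NS]: N:empty,E:wait,S:empty,W:wait | queues: N=0 E=3 S=0 W=1
Step 2 [NS]: N:empty,E:wait,S:empty,W:wait | queues: N=0 E=3 S=0 W=1
Step 3 [NS]: N:empty,E:wait,S:empty,W:wait | queues: N=0 E=3 S=0 W=1
Step 4 [NS]: N:empty,E:wait,S:empty,W:wait | queues: N=0 E=3 S=0 W=1
Step 5 [EW]: N:wait,E:car1-GO,S:wait,W:car2-GO | queues: N=0 E=2 S=0 W=0
Step 6 [EW]: N:wait,E:car3-GO,S:wait,W:empty | queues: N=0 E=1 S=0 W=0
Step 7 [EW]: N:wait,E:car4-GO,S:wait,W:empty | queues: N=0 E=0 S=0 W=0

N: empty
E: empty
S: empty
W: empty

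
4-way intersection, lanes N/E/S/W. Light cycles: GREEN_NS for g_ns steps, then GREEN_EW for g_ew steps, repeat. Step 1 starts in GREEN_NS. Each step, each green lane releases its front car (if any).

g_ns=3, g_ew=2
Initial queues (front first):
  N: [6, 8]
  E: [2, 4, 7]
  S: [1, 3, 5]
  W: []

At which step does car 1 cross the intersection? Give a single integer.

Step 1 [NS]: N:car6-GO,E:wait,S:car1-GO,W:wait | queues: N=1 E=3 S=2 W=0
Step 2 [NS]: N:car8-GO,E:wait,S:car3-GO,W:wait | queues: N=0 E=3 S=1 W=0
Step 3 [NS]: N:empty,E:wait,S:car5-GO,W:wait | queues: N=0 E=3 S=0 W=0
Step 4 [EW]: N:wait,E:car2-GO,S:wait,W:empty | queues: N=0 E=2 S=0 W=0
Step 5 [EW]: N:wait,E:car4-GO,S:wait,W:empty | queues: N=0 E=1 S=0 W=0
Step 6 [NS]: N:empty,E:wait,S:empty,W:wait | queues: N=0 E=1 S=0 W=0
Step 7 [NS]: N:empty,E:wait,S:empty,W:wait | queues: N=0 E=1 S=0 W=0
Step 8 [NS]: N:empty,E:wait,S:empty,W:wait | queues: N=0 E=1 S=0 W=0
Step 9 [EW]: N:wait,E:car7-GO,S:wait,W:empty | queues: N=0 E=0 S=0 W=0
Car 1 crosses at step 1

1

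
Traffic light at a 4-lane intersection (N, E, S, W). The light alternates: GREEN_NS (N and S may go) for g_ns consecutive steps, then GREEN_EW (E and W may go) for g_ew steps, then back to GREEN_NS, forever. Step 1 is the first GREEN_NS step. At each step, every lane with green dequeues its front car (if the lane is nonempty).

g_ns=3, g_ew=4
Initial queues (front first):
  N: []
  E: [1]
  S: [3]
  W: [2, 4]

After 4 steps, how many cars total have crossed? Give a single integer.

Answer: 3

Derivation:
Step 1 [NS]: N:empty,E:wait,S:car3-GO,W:wait | queues: N=0 E=1 S=0 W=2
Step 2 [NS]: N:empty,E:wait,S:empty,W:wait | queues: N=0 E=1 S=0 W=2
Step 3 [NS]: N:empty,E:wait,S:empty,W:wait | queues: N=0 E=1 S=0 W=2
Step 4 [EW]: N:wait,E:car1-GO,S:wait,W:car2-GO | queues: N=0 E=0 S=0 W=1
Cars crossed by step 4: 3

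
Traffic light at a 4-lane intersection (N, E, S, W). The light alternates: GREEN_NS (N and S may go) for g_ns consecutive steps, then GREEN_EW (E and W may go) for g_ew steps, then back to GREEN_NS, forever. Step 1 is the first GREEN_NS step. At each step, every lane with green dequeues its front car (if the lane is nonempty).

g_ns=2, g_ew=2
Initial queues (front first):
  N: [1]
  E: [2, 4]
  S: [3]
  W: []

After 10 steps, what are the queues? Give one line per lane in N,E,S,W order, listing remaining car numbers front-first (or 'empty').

Step 1 [NS]: N:car1-GO,E:wait,S:car3-GO,W:wait | queues: N=0 E=2 S=0 W=0
Step 2 [NS]: N:empty,E:wait,S:empty,W:wait | queues: N=0 E=2 S=0 W=0
Step 3 [EW]: N:wait,E:car2-GO,S:wait,W:empty | queues: N=0 E=1 S=0 W=0
Step 4 [EW]: N:wait,E:car4-GO,S:wait,W:empty | queues: N=0 E=0 S=0 W=0

N: empty
E: empty
S: empty
W: empty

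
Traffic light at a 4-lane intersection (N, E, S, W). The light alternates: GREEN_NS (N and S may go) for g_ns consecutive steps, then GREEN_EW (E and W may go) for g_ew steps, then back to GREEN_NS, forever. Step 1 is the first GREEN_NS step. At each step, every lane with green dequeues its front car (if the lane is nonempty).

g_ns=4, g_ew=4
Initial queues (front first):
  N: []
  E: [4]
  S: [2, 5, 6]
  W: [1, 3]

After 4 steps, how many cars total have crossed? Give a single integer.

Answer: 3

Derivation:
Step 1 [NS]: N:empty,E:wait,S:car2-GO,W:wait | queues: N=0 E=1 S=2 W=2
Step 2 [NS]: N:empty,E:wait,S:car5-GO,W:wait | queues: N=0 E=1 S=1 W=2
Step 3 [NS]: N:empty,E:wait,S:car6-GO,W:wait | queues: N=0 E=1 S=0 W=2
Step 4 [NS]: N:empty,E:wait,S:empty,W:wait | queues: N=0 E=1 S=0 W=2
Cars crossed by step 4: 3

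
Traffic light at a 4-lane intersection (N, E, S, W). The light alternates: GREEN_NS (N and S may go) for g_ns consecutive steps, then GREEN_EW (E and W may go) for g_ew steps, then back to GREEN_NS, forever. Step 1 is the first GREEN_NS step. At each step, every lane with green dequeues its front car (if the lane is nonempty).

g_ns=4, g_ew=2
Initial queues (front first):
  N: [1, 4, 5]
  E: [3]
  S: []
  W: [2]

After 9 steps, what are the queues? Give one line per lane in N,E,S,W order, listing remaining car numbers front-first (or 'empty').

Step 1 [NS]: N:car1-GO,E:wait,S:empty,W:wait | queues: N=2 E=1 S=0 W=1
Step 2 [NS]: N:car4-GO,E:wait,S:empty,W:wait | queues: N=1 E=1 S=0 W=1
Step 3 [NS]: N:car5-GO,E:wait,S:empty,W:wait | queues: N=0 E=1 S=0 W=1
Step 4 [NS]: N:empty,E:wait,S:empty,W:wait | queues: N=0 E=1 S=0 W=1
Step 5 [EW]: N:wait,E:car3-GO,S:wait,W:car2-GO | queues: N=0 E=0 S=0 W=0

N: empty
E: empty
S: empty
W: empty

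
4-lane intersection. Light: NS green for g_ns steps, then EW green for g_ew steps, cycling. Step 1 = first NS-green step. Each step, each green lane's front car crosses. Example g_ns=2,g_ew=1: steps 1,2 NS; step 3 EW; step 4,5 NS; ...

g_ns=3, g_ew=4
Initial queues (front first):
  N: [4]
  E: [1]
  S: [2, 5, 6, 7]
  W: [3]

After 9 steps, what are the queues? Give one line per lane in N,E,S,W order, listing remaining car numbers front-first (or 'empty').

Step 1 [NS]: N:car4-GO,E:wait,S:car2-GO,W:wait | queues: N=0 E=1 S=3 W=1
Step 2 [NS]: N:empty,E:wait,S:car5-GO,W:wait | queues: N=0 E=1 S=2 W=1
Step 3 [NS]: N:empty,E:wait,S:car6-GO,W:wait | queues: N=0 E=1 S=1 W=1
Step 4 [EW]: N:wait,E:car1-GO,S:wait,W:car3-GO | queues: N=0 E=0 S=1 W=0
Step 5 [EW]: N:wait,E:empty,S:wait,W:empty | queues: N=0 E=0 S=1 W=0
Step 6 [EW]: N:wait,E:empty,S:wait,W:empty | queues: N=0 E=0 S=1 W=0
Step 7 [EW]: N:wait,E:empty,S:wait,W:empty | queues: N=0 E=0 S=1 W=0
Step 8 [NS]: N:empty,E:wait,S:car7-GO,W:wait | queues: N=0 E=0 S=0 W=0

N: empty
E: empty
S: empty
W: empty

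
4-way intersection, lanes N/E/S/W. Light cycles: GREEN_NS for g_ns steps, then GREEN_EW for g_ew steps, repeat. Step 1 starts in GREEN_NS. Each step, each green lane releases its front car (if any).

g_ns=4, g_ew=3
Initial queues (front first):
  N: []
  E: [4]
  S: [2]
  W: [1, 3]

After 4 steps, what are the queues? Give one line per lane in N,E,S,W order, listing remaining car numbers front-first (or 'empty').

Step 1 [NS]: N:empty,E:wait,S:car2-GO,W:wait | queues: N=0 E=1 S=0 W=2
Step 2 [NS]: N:empty,E:wait,S:empty,W:wait | queues: N=0 E=1 S=0 W=2
Step 3 [NS]: N:empty,E:wait,S:empty,W:wait | queues: N=0 E=1 S=0 W=2
Step 4 [NS]: N:empty,E:wait,S:empty,W:wait | queues: N=0 E=1 S=0 W=2

N: empty
E: 4
S: empty
W: 1 3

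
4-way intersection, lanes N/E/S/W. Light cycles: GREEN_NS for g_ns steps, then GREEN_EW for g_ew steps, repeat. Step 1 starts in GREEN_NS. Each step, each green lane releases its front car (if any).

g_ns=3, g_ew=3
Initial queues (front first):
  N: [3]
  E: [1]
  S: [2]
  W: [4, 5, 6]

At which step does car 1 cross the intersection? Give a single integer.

Step 1 [NS]: N:car3-GO,E:wait,S:car2-GO,W:wait | queues: N=0 E=1 S=0 W=3
Step 2 [NS]: N:empty,E:wait,S:empty,W:wait | queues: N=0 E=1 S=0 W=3
Step 3 [NS]: N:empty,E:wait,S:empty,W:wait | queues: N=0 E=1 S=0 W=3
Step 4 [EW]: N:wait,E:car1-GO,S:wait,W:car4-GO | queues: N=0 E=0 S=0 W=2
Step 5 [EW]: N:wait,E:empty,S:wait,W:car5-GO | queues: N=0 E=0 S=0 W=1
Step 6 [EW]: N:wait,E:empty,S:wait,W:car6-GO | queues: N=0 E=0 S=0 W=0
Car 1 crosses at step 4

4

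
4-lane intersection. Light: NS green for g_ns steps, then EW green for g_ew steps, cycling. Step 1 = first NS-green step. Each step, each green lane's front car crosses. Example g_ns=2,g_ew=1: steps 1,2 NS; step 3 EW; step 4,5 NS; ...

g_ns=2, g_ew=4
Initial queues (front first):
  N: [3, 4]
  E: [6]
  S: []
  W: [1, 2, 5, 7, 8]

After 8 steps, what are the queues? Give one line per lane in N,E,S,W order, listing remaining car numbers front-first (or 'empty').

Step 1 [NS]: N:car3-GO,E:wait,S:empty,W:wait | queues: N=1 E=1 S=0 W=5
Step 2 [NS]: N:car4-GO,E:wait,S:empty,W:wait | queues: N=0 E=1 S=0 W=5
Step 3 [EW]: N:wait,E:car6-GO,S:wait,W:car1-GO | queues: N=0 E=0 S=0 W=4
Step 4 [EW]: N:wait,E:empty,S:wait,W:car2-GO | queues: N=0 E=0 S=0 W=3
Step 5 [EW]: N:wait,E:empty,S:wait,W:car5-GO | queues: N=0 E=0 S=0 W=2
Step 6 [EW]: N:wait,E:empty,S:wait,W:car7-GO | queues: N=0 E=0 S=0 W=1
Step 7 [NS]: N:empty,E:wait,S:empty,W:wait | queues: N=0 E=0 S=0 W=1
Step 8 [NS]: N:empty,E:wait,S:empty,W:wait | queues: N=0 E=0 S=0 W=1

N: empty
E: empty
S: empty
W: 8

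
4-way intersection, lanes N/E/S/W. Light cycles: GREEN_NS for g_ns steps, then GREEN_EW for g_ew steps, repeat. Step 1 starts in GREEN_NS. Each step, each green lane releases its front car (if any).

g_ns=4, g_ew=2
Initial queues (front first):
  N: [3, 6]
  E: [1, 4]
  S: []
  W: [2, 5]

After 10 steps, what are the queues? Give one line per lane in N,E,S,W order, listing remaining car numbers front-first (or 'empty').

Step 1 [NS]: N:car3-GO,E:wait,S:empty,W:wait | queues: N=1 E=2 S=0 W=2
Step 2 [NS]: N:car6-GO,E:wait,S:empty,W:wait | queues: N=0 E=2 S=0 W=2
Step 3 [NS]: N:empty,E:wait,S:empty,W:wait | queues: N=0 E=2 S=0 W=2
Step 4 [NS]: N:empty,E:wait,S:empty,W:wait | queues: N=0 E=2 S=0 W=2
Step 5 [EW]: N:wait,E:car1-GO,S:wait,W:car2-GO | queues: N=0 E=1 S=0 W=1
Step 6 [EW]: N:wait,E:car4-GO,S:wait,W:car5-GO | queues: N=0 E=0 S=0 W=0

N: empty
E: empty
S: empty
W: empty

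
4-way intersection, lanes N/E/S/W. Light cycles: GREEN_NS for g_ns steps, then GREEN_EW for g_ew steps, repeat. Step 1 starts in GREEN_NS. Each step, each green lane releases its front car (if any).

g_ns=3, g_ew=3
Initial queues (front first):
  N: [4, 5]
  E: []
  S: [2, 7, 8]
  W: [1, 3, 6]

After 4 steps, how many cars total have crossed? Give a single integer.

Step 1 [NS]: N:car4-GO,E:wait,S:car2-GO,W:wait | queues: N=1 E=0 S=2 W=3
Step 2 [NS]: N:car5-GO,E:wait,S:car7-GO,W:wait | queues: N=0 E=0 S=1 W=3
Step 3 [NS]: N:empty,E:wait,S:car8-GO,W:wait | queues: N=0 E=0 S=0 W=3
Step 4 [EW]: N:wait,E:empty,S:wait,W:car1-GO | queues: N=0 E=0 S=0 W=2
Cars crossed by step 4: 6

Answer: 6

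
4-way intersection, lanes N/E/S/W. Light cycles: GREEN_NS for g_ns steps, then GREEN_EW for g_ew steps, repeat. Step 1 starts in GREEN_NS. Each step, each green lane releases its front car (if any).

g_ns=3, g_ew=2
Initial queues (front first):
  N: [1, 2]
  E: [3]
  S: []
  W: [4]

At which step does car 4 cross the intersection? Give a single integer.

Step 1 [NS]: N:car1-GO,E:wait,S:empty,W:wait | queues: N=1 E=1 S=0 W=1
Step 2 [NS]: N:car2-GO,E:wait,S:empty,W:wait | queues: N=0 E=1 S=0 W=1
Step 3 [NS]: N:empty,E:wait,S:empty,W:wait | queues: N=0 E=1 S=0 W=1
Step 4 [EW]: N:wait,E:car3-GO,S:wait,W:car4-GO | queues: N=0 E=0 S=0 W=0
Car 4 crosses at step 4

4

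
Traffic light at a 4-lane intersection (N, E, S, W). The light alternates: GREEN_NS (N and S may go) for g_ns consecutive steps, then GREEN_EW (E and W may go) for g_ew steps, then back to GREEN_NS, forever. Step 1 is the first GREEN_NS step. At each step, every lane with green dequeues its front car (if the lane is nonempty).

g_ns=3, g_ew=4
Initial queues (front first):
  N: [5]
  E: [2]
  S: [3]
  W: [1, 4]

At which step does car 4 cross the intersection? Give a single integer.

Step 1 [NS]: N:car5-GO,E:wait,S:car3-GO,W:wait | queues: N=0 E=1 S=0 W=2
Step 2 [NS]: N:empty,E:wait,S:empty,W:wait | queues: N=0 E=1 S=0 W=2
Step 3 [NS]: N:empty,E:wait,S:empty,W:wait | queues: N=0 E=1 S=0 W=2
Step 4 [EW]: N:wait,E:car2-GO,S:wait,W:car1-GO | queues: N=0 E=0 S=0 W=1
Step 5 [EW]: N:wait,E:empty,S:wait,W:car4-GO | queues: N=0 E=0 S=0 W=0
Car 4 crosses at step 5

5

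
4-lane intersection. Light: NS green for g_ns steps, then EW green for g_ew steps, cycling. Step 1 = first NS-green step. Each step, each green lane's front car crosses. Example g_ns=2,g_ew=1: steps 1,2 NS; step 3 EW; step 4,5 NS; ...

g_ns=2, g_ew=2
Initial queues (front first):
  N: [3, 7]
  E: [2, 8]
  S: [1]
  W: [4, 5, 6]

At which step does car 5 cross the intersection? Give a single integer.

Step 1 [NS]: N:car3-GO,E:wait,S:car1-GO,W:wait | queues: N=1 E=2 S=0 W=3
Step 2 [NS]: N:car7-GO,E:wait,S:empty,W:wait | queues: N=0 E=2 S=0 W=3
Step 3 [EW]: N:wait,E:car2-GO,S:wait,W:car4-GO | queues: N=0 E=1 S=0 W=2
Step 4 [EW]: N:wait,E:car8-GO,S:wait,W:car5-GO | queues: N=0 E=0 S=0 W=1
Step 5 [NS]: N:empty,E:wait,S:empty,W:wait | queues: N=0 E=0 S=0 W=1
Step 6 [NS]: N:empty,E:wait,S:empty,W:wait | queues: N=0 E=0 S=0 W=1
Step 7 [EW]: N:wait,E:empty,S:wait,W:car6-GO | queues: N=0 E=0 S=0 W=0
Car 5 crosses at step 4

4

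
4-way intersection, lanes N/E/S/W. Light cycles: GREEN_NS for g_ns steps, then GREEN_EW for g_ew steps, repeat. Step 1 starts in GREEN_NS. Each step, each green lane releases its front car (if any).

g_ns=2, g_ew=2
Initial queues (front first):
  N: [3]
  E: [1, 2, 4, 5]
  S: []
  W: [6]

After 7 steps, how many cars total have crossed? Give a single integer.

Answer: 5

Derivation:
Step 1 [NS]: N:car3-GO,E:wait,S:empty,W:wait | queues: N=0 E=4 S=0 W=1
Step 2 [NS]: N:empty,E:wait,S:empty,W:wait | queues: N=0 E=4 S=0 W=1
Step 3 [EW]: N:wait,E:car1-GO,S:wait,W:car6-GO | queues: N=0 E=3 S=0 W=0
Step 4 [EW]: N:wait,E:car2-GO,S:wait,W:empty | queues: N=0 E=2 S=0 W=0
Step 5 [NS]: N:empty,E:wait,S:empty,W:wait | queues: N=0 E=2 S=0 W=0
Step 6 [NS]: N:empty,E:wait,S:empty,W:wait | queues: N=0 E=2 S=0 W=0
Step 7 [EW]: N:wait,E:car4-GO,S:wait,W:empty | queues: N=0 E=1 S=0 W=0
Cars crossed by step 7: 5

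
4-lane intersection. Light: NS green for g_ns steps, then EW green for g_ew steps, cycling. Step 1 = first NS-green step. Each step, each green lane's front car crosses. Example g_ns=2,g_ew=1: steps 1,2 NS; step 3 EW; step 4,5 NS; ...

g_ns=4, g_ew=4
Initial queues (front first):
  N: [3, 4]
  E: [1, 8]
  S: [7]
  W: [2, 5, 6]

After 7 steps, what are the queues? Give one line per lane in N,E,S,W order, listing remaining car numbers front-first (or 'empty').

Step 1 [NS]: N:car3-GO,E:wait,S:car7-GO,W:wait | queues: N=1 E=2 S=0 W=3
Step 2 [NS]: N:car4-GO,E:wait,S:empty,W:wait | queues: N=0 E=2 S=0 W=3
Step 3 [NS]: N:empty,E:wait,S:empty,W:wait | queues: N=0 E=2 S=0 W=3
Step 4 [NS]: N:empty,E:wait,S:empty,W:wait | queues: N=0 E=2 S=0 W=3
Step 5 [EW]: N:wait,E:car1-GO,S:wait,W:car2-GO | queues: N=0 E=1 S=0 W=2
Step 6 [EW]: N:wait,E:car8-GO,S:wait,W:car5-GO | queues: N=0 E=0 S=0 W=1
Step 7 [EW]: N:wait,E:empty,S:wait,W:car6-GO | queues: N=0 E=0 S=0 W=0

N: empty
E: empty
S: empty
W: empty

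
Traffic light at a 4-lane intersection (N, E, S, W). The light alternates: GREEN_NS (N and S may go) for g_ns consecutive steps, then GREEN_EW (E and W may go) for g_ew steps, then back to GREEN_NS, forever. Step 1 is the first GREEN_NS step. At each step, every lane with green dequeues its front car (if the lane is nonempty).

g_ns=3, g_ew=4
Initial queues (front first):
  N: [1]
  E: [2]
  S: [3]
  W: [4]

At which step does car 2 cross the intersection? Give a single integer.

Step 1 [NS]: N:car1-GO,E:wait,S:car3-GO,W:wait | queues: N=0 E=1 S=0 W=1
Step 2 [NS]: N:empty,E:wait,S:empty,W:wait | queues: N=0 E=1 S=0 W=1
Step 3 [NS]: N:empty,E:wait,S:empty,W:wait | queues: N=0 E=1 S=0 W=1
Step 4 [EW]: N:wait,E:car2-GO,S:wait,W:car4-GO | queues: N=0 E=0 S=0 W=0
Car 2 crosses at step 4

4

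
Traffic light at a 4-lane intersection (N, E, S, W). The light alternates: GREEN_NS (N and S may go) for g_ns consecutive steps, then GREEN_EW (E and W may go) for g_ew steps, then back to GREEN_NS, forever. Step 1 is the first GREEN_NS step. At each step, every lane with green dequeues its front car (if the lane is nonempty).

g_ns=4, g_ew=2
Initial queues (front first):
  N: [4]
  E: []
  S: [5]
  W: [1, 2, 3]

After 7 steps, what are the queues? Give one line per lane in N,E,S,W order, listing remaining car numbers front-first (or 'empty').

Step 1 [NS]: N:car4-GO,E:wait,S:car5-GO,W:wait | queues: N=0 E=0 S=0 W=3
Step 2 [NS]: N:empty,E:wait,S:empty,W:wait | queues: N=0 E=0 S=0 W=3
Step 3 [NS]: N:empty,E:wait,S:empty,W:wait | queues: N=0 E=0 S=0 W=3
Step 4 [NS]: N:empty,E:wait,S:empty,W:wait | queues: N=0 E=0 S=0 W=3
Step 5 [EW]: N:wait,E:empty,S:wait,W:car1-GO | queues: N=0 E=0 S=0 W=2
Step 6 [EW]: N:wait,E:empty,S:wait,W:car2-GO | queues: N=0 E=0 S=0 W=1
Step 7 [NS]: N:empty,E:wait,S:empty,W:wait | queues: N=0 E=0 S=0 W=1

N: empty
E: empty
S: empty
W: 3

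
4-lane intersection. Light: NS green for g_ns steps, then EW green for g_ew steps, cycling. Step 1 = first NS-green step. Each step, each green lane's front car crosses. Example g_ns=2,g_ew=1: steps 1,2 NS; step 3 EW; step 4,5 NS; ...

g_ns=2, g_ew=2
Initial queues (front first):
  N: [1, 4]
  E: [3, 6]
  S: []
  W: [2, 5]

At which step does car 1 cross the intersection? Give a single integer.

Step 1 [NS]: N:car1-GO,E:wait,S:empty,W:wait | queues: N=1 E=2 S=0 W=2
Step 2 [NS]: N:car4-GO,E:wait,S:empty,W:wait | queues: N=0 E=2 S=0 W=2
Step 3 [EW]: N:wait,E:car3-GO,S:wait,W:car2-GO | queues: N=0 E=1 S=0 W=1
Step 4 [EW]: N:wait,E:car6-GO,S:wait,W:car5-GO | queues: N=0 E=0 S=0 W=0
Car 1 crosses at step 1

1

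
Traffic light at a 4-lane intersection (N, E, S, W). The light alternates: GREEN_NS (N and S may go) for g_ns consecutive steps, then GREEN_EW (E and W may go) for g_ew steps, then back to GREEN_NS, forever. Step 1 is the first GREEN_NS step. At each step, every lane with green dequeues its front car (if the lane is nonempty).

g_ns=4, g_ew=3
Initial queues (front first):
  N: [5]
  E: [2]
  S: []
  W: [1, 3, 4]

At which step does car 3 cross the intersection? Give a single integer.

Step 1 [NS]: N:car5-GO,E:wait,S:empty,W:wait | queues: N=0 E=1 S=0 W=3
Step 2 [NS]: N:empty,E:wait,S:empty,W:wait | queues: N=0 E=1 S=0 W=3
Step 3 [NS]: N:empty,E:wait,S:empty,W:wait | queues: N=0 E=1 S=0 W=3
Step 4 [NS]: N:empty,E:wait,S:empty,W:wait | queues: N=0 E=1 S=0 W=3
Step 5 [EW]: N:wait,E:car2-GO,S:wait,W:car1-GO | queues: N=0 E=0 S=0 W=2
Step 6 [EW]: N:wait,E:empty,S:wait,W:car3-GO | queues: N=0 E=0 S=0 W=1
Step 7 [EW]: N:wait,E:empty,S:wait,W:car4-GO | queues: N=0 E=0 S=0 W=0
Car 3 crosses at step 6

6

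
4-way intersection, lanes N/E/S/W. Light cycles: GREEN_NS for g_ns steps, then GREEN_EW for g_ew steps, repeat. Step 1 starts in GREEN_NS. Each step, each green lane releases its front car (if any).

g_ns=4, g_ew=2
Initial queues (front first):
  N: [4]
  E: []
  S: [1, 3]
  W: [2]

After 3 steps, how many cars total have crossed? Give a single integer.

Step 1 [NS]: N:car4-GO,E:wait,S:car1-GO,W:wait | queues: N=0 E=0 S=1 W=1
Step 2 [NS]: N:empty,E:wait,S:car3-GO,W:wait | queues: N=0 E=0 S=0 W=1
Step 3 [NS]: N:empty,E:wait,S:empty,W:wait | queues: N=0 E=0 S=0 W=1
Cars crossed by step 3: 3

Answer: 3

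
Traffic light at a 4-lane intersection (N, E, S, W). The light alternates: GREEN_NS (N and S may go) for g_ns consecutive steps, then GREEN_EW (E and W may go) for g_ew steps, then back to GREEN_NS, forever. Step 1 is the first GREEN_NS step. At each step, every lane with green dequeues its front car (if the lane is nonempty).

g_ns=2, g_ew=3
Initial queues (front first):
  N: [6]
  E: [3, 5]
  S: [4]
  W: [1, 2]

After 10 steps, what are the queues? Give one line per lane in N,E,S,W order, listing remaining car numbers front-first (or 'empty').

Step 1 [NS]: N:car6-GO,E:wait,S:car4-GO,W:wait | queues: N=0 E=2 S=0 W=2
Step 2 [NS]: N:empty,E:wait,S:empty,W:wait | queues: N=0 E=2 S=0 W=2
Step 3 [EW]: N:wait,E:car3-GO,S:wait,W:car1-GO | queues: N=0 E=1 S=0 W=1
Step 4 [EW]: N:wait,E:car5-GO,S:wait,W:car2-GO | queues: N=0 E=0 S=0 W=0

N: empty
E: empty
S: empty
W: empty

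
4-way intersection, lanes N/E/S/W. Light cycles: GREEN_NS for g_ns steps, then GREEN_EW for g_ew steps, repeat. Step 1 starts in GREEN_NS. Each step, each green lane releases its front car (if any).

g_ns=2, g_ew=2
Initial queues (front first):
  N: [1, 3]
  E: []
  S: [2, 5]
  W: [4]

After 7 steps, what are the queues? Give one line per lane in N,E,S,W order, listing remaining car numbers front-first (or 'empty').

Step 1 [NS]: N:car1-GO,E:wait,S:car2-GO,W:wait | queues: N=1 E=0 S=1 W=1
Step 2 [NS]: N:car3-GO,E:wait,S:car5-GO,W:wait | queues: N=0 E=0 S=0 W=1
Step 3 [EW]: N:wait,E:empty,S:wait,W:car4-GO | queues: N=0 E=0 S=0 W=0

N: empty
E: empty
S: empty
W: empty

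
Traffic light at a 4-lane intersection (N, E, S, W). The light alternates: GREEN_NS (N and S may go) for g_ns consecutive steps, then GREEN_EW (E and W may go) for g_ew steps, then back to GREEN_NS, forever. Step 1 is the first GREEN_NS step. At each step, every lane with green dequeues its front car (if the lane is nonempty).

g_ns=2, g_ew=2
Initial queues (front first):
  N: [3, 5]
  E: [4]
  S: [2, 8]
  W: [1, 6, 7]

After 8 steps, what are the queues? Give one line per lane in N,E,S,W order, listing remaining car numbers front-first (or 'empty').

Step 1 [NS]: N:car3-GO,E:wait,S:car2-GO,W:wait | queues: N=1 E=1 S=1 W=3
Step 2 [NS]: N:car5-GO,E:wait,S:car8-GO,W:wait | queues: N=0 E=1 S=0 W=3
Step 3 [EW]: N:wait,E:car4-GO,S:wait,W:car1-GO | queues: N=0 E=0 S=0 W=2
Step 4 [EW]: N:wait,E:empty,S:wait,W:car6-GO | queues: N=0 E=0 S=0 W=1
Step 5 [NS]: N:empty,E:wait,S:empty,W:wait | queues: N=0 E=0 S=0 W=1
Step 6 [NS]: N:empty,E:wait,S:empty,W:wait | queues: N=0 E=0 S=0 W=1
Step 7 [EW]: N:wait,E:empty,S:wait,W:car7-GO | queues: N=0 E=0 S=0 W=0

N: empty
E: empty
S: empty
W: empty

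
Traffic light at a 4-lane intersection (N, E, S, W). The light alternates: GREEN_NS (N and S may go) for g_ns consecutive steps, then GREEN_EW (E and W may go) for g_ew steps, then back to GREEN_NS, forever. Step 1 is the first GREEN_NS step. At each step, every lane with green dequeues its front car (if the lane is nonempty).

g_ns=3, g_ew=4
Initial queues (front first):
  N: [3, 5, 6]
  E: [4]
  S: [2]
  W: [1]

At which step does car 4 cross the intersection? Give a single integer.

Step 1 [NS]: N:car3-GO,E:wait,S:car2-GO,W:wait | queues: N=2 E=1 S=0 W=1
Step 2 [NS]: N:car5-GO,E:wait,S:empty,W:wait | queues: N=1 E=1 S=0 W=1
Step 3 [NS]: N:car6-GO,E:wait,S:empty,W:wait | queues: N=0 E=1 S=0 W=1
Step 4 [EW]: N:wait,E:car4-GO,S:wait,W:car1-GO | queues: N=0 E=0 S=0 W=0
Car 4 crosses at step 4

4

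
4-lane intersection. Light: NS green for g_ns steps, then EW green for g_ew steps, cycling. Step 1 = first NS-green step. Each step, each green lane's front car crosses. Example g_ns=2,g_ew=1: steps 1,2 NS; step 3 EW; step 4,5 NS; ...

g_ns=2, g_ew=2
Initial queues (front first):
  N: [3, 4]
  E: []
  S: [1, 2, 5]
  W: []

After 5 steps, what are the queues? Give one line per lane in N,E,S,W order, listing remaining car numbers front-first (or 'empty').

Step 1 [NS]: N:car3-GO,E:wait,S:car1-GO,W:wait | queues: N=1 E=0 S=2 W=0
Step 2 [NS]: N:car4-GO,E:wait,S:car2-GO,W:wait | queues: N=0 E=0 S=1 W=0
Step 3 [EW]: N:wait,E:empty,S:wait,W:empty | queues: N=0 E=0 S=1 W=0
Step 4 [EW]: N:wait,E:empty,S:wait,W:empty | queues: N=0 E=0 S=1 W=0
Step 5 [NS]: N:empty,E:wait,S:car5-GO,W:wait | queues: N=0 E=0 S=0 W=0

N: empty
E: empty
S: empty
W: empty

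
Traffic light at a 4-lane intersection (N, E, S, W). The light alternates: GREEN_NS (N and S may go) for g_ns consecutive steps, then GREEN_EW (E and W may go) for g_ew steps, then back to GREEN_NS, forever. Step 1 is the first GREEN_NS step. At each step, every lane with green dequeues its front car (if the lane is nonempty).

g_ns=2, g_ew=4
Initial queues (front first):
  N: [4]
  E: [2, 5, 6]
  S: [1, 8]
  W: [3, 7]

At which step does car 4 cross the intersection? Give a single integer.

Step 1 [NS]: N:car4-GO,E:wait,S:car1-GO,W:wait | queues: N=0 E=3 S=1 W=2
Step 2 [NS]: N:empty,E:wait,S:car8-GO,W:wait | queues: N=0 E=3 S=0 W=2
Step 3 [EW]: N:wait,E:car2-GO,S:wait,W:car3-GO | queues: N=0 E=2 S=0 W=1
Step 4 [EW]: N:wait,E:car5-GO,S:wait,W:car7-GO | queues: N=0 E=1 S=0 W=0
Step 5 [EW]: N:wait,E:car6-GO,S:wait,W:empty | queues: N=0 E=0 S=0 W=0
Car 4 crosses at step 1

1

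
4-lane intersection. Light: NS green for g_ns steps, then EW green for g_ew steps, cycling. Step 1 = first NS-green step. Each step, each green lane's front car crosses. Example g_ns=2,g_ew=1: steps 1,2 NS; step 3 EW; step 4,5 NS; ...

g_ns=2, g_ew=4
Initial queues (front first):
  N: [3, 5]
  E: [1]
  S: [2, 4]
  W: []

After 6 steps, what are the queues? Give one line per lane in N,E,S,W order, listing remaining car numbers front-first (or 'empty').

Step 1 [NS]: N:car3-GO,E:wait,S:car2-GO,W:wait | queues: N=1 E=1 S=1 W=0
Step 2 [NS]: N:car5-GO,E:wait,S:car4-GO,W:wait | queues: N=0 E=1 S=0 W=0
Step 3 [EW]: N:wait,E:car1-GO,S:wait,W:empty | queues: N=0 E=0 S=0 W=0

N: empty
E: empty
S: empty
W: empty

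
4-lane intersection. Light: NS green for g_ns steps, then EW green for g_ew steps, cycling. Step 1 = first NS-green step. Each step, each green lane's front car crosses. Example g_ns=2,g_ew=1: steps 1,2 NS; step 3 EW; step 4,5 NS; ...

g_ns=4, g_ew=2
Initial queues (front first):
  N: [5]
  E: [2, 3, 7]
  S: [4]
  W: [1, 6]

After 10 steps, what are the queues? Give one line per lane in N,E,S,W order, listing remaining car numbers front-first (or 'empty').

Step 1 [NS]: N:car5-GO,E:wait,S:car4-GO,W:wait | queues: N=0 E=3 S=0 W=2
Step 2 [NS]: N:empty,E:wait,S:empty,W:wait | queues: N=0 E=3 S=0 W=2
Step 3 [NS]: N:empty,E:wait,S:empty,W:wait | queues: N=0 E=3 S=0 W=2
Step 4 [NS]: N:empty,E:wait,S:empty,W:wait | queues: N=0 E=3 S=0 W=2
Step 5 [EW]: N:wait,E:car2-GO,S:wait,W:car1-GO | queues: N=0 E=2 S=0 W=1
Step 6 [EW]: N:wait,E:car3-GO,S:wait,W:car6-GO | queues: N=0 E=1 S=0 W=0
Step 7 [NS]: N:empty,E:wait,S:empty,W:wait | queues: N=0 E=1 S=0 W=0
Step 8 [NS]: N:empty,E:wait,S:empty,W:wait | queues: N=0 E=1 S=0 W=0
Step 9 [NS]: N:empty,E:wait,S:empty,W:wait | queues: N=0 E=1 S=0 W=0
Step 10 [NS]: N:empty,E:wait,S:empty,W:wait | queues: N=0 E=1 S=0 W=0

N: empty
E: 7
S: empty
W: empty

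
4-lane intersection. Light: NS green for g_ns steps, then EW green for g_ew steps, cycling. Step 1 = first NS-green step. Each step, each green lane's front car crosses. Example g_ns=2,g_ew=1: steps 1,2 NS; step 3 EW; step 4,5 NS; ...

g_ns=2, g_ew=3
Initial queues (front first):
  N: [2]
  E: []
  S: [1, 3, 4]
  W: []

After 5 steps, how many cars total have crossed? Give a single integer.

Answer: 3

Derivation:
Step 1 [NS]: N:car2-GO,E:wait,S:car1-GO,W:wait | queues: N=0 E=0 S=2 W=0
Step 2 [NS]: N:empty,E:wait,S:car3-GO,W:wait | queues: N=0 E=0 S=1 W=0
Step 3 [EW]: N:wait,E:empty,S:wait,W:empty | queues: N=0 E=0 S=1 W=0
Step 4 [EW]: N:wait,E:empty,S:wait,W:empty | queues: N=0 E=0 S=1 W=0
Step 5 [EW]: N:wait,E:empty,S:wait,W:empty | queues: N=0 E=0 S=1 W=0
Cars crossed by step 5: 3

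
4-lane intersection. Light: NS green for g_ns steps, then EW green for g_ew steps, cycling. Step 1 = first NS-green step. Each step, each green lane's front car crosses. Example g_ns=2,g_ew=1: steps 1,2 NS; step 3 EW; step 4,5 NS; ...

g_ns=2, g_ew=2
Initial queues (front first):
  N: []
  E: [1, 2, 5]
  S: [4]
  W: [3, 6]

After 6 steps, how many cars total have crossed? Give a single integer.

Answer: 5

Derivation:
Step 1 [NS]: N:empty,E:wait,S:car4-GO,W:wait | queues: N=0 E=3 S=0 W=2
Step 2 [NS]: N:empty,E:wait,S:empty,W:wait | queues: N=0 E=3 S=0 W=2
Step 3 [EW]: N:wait,E:car1-GO,S:wait,W:car3-GO | queues: N=0 E=2 S=0 W=1
Step 4 [EW]: N:wait,E:car2-GO,S:wait,W:car6-GO | queues: N=0 E=1 S=0 W=0
Step 5 [NS]: N:empty,E:wait,S:empty,W:wait | queues: N=0 E=1 S=0 W=0
Step 6 [NS]: N:empty,E:wait,S:empty,W:wait | queues: N=0 E=1 S=0 W=0
Cars crossed by step 6: 5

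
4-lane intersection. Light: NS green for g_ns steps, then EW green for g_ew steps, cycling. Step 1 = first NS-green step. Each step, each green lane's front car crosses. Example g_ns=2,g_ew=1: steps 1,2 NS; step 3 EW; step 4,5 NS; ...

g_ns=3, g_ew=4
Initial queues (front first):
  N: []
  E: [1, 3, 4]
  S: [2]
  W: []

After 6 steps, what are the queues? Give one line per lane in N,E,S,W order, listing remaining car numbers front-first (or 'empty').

Step 1 [NS]: N:empty,E:wait,S:car2-GO,W:wait | queues: N=0 E=3 S=0 W=0
Step 2 [NS]: N:empty,E:wait,S:empty,W:wait | queues: N=0 E=3 S=0 W=0
Step 3 [NS]: N:empty,E:wait,S:empty,W:wait | queues: N=0 E=3 S=0 W=0
Step 4 [EW]: N:wait,E:car1-GO,S:wait,W:empty | queues: N=0 E=2 S=0 W=0
Step 5 [EW]: N:wait,E:car3-GO,S:wait,W:empty | queues: N=0 E=1 S=0 W=0
Step 6 [EW]: N:wait,E:car4-GO,S:wait,W:empty | queues: N=0 E=0 S=0 W=0

N: empty
E: empty
S: empty
W: empty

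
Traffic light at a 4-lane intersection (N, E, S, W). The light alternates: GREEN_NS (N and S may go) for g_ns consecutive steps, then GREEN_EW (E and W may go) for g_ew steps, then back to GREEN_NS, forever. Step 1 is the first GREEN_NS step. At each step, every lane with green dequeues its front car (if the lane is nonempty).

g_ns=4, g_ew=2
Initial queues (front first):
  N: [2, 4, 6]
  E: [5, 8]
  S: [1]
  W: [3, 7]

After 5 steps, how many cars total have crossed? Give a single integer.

Step 1 [NS]: N:car2-GO,E:wait,S:car1-GO,W:wait | queues: N=2 E=2 S=0 W=2
Step 2 [NS]: N:car4-GO,E:wait,S:empty,W:wait | queues: N=1 E=2 S=0 W=2
Step 3 [NS]: N:car6-GO,E:wait,S:empty,W:wait | queues: N=0 E=2 S=0 W=2
Step 4 [NS]: N:empty,E:wait,S:empty,W:wait | queues: N=0 E=2 S=0 W=2
Step 5 [EW]: N:wait,E:car5-GO,S:wait,W:car3-GO | queues: N=0 E=1 S=0 W=1
Cars crossed by step 5: 6

Answer: 6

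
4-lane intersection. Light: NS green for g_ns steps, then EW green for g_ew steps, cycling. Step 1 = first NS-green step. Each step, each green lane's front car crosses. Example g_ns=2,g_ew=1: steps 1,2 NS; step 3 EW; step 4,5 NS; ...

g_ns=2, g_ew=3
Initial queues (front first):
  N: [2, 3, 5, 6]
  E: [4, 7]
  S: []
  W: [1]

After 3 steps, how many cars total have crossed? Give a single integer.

Answer: 4

Derivation:
Step 1 [NS]: N:car2-GO,E:wait,S:empty,W:wait | queues: N=3 E=2 S=0 W=1
Step 2 [NS]: N:car3-GO,E:wait,S:empty,W:wait | queues: N=2 E=2 S=0 W=1
Step 3 [EW]: N:wait,E:car4-GO,S:wait,W:car1-GO | queues: N=2 E=1 S=0 W=0
Cars crossed by step 3: 4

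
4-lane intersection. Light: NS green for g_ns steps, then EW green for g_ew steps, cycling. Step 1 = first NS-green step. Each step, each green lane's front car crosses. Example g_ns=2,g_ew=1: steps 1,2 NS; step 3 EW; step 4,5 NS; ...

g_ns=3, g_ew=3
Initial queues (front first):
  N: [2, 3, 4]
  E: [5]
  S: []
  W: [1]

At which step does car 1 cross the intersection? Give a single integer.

Step 1 [NS]: N:car2-GO,E:wait,S:empty,W:wait | queues: N=2 E=1 S=0 W=1
Step 2 [NS]: N:car3-GO,E:wait,S:empty,W:wait | queues: N=1 E=1 S=0 W=1
Step 3 [NS]: N:car4-GO,E:wait,S:empty,W:wait | queues: N=0 E=1 S=0 W=1
Step 4 [EW]: N:wait,E:car5-GO,S:wait,W:car1-GO | queues: N=0 E=0 S=0 W=0
Car 1 crosses at step 4

4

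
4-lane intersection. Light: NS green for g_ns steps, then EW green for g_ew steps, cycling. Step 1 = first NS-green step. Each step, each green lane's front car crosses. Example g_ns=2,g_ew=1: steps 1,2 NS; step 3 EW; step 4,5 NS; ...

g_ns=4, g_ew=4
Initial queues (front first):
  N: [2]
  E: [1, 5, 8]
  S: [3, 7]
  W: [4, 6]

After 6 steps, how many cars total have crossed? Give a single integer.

Answer: 7

Derivation:
Step 1 [NS]: N:car2-GO,E:wait,S:car3-GO,W:wait | queues: N=0 E=3 S=1 W=2
Step 2 [NS]: N:empty,E:wait,S:car7-GO,W:wait | queues: N=0 E=3 S=0 W=2
Step 3 [NS]: N:empty,E:wait,S:empty,W:wait | queues: N=0 E=3 S=0 W=2
Step 4 [NS]: N:empty,E:wait,S:empty,W:wait | queues: N=0 E=3 S=0 W=2
Step 5 [EW]: N:wait,E:car1-GO,S:wait,W:car4-GO | queues: N=0 E=2 S=0 W=1
Step 6 [EW]: N:wait,E:car5-GO,S:wait,W:car6-GO | queues: N=0 E=1 S=0 W=0
Cars crossed by step 6: 7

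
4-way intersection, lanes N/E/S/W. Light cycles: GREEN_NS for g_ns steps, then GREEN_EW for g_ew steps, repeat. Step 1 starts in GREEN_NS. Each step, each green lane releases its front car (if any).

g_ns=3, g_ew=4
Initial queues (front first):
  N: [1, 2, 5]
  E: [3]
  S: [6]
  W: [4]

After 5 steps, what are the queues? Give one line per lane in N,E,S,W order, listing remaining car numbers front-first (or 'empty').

Step 1 [NS]: N:car1-GO,E:wait,S:car6-GO,W:wait | queues: N=2 E=1 S=0 W=1
Step 2 [NS]: N:car2-GO,E:wait,S:empty,W:wait | queues: N=1 E=1 S=0 W=1
Step 3 [NS]: N:car5-GO,E:wait,S:empty,W:wait | queues: N=0 E=1 S=0 W=1
Step 4 [EW]: N:wait,E:car3-GO,S:wait,W:car4-GO | queues: N=0 E=0 S=0 W=0

N: empty
E: empty
S: empty
W: empty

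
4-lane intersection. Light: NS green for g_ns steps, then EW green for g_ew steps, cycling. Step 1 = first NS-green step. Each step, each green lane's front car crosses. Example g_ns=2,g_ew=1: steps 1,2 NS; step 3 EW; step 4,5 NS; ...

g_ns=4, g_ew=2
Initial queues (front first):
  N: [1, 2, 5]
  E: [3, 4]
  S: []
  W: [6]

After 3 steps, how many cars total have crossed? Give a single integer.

Answer: 3

Derivation:
Step 1 [NS]: N:car1-GO,E:wait,S:empty,W:wait | queues: N=2 E=2 S=0 W=1
Step 2 [NS]: N:car2-GO,E:wait,S:empty,W:wait | queues: N=1 E=2 S=0 W=1
Step 3 [NS]: N:car5-GO,E:wait,S:empty,W:wait | queues: N=0 E=2 S=0 W=1
Cars crossed by step 3: 3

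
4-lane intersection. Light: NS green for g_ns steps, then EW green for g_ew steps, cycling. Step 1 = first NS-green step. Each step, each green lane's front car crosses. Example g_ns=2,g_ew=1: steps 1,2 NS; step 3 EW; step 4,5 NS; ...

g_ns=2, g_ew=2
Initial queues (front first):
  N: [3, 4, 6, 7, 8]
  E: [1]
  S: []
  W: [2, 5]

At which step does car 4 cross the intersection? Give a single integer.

Step 1 [NS]: N:car3-GO,E:wait,S:empty,W:wait | queues: N=4 E=1 S=0 W=2
Step 2 [NS]: N:car4-GO,E:wait,S:empty,W:wait | queues: N=3 E=1 S=0 W=2
Step 3 [EW]: N:wait,E:car1-GO,S:wait,W:car2-GO | queues: N=3 E=0 S=0 W=1
Step 4 [EW]: N:wait,E:empty,S:wait,W:car5-GO | queues: N=3 E=0 S=0 W=0
Step 5 [NS]: N:car6-GO,E:wait,S:empty,W:wait | queues: N=2 E=0 S=0 W=0
Step 6 [NS]: N:car7-GO,E:wait,S:empty,W:wait | queues: N=1 E=0 S=0 W=0
Step 7 [EW]: N:wait,E:empty,S:wait,W:empty | queues: N=1 E=0 S=0 W=0
Step 8 [EW]: N:wait,E:empty,S:wait,W:empty | queues: N=1 E=0 S=0 W=0
Step 9 [NS]: N:car8-GO,E:wait,S:empty,W:wait | queues: N=0 E=0 S=0 W=0
Car 4 crosses at step 2

2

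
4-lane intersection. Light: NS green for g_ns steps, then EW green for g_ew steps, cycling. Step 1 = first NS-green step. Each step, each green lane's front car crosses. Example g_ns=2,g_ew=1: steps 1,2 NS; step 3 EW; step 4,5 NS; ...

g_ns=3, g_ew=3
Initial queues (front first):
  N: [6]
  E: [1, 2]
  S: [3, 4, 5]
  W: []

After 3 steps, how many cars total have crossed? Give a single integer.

Answer: 4

Derivation:
Step 1 [NS]: N:car6-GO,E:wait,S:car3-GO,W:wait | queues: N=0 E=2 S=2 W=0
Step 2 [NS]: N:empty,E:wait,S:car4-GO,W:wait | queues: N=0 E=2 S=1 W=0
Step 3 [NS]: N:empty,E:wait,S:car5-GO,W:wait | queues: N=0 E=2 S=0 W=0
Cars crossed by step 3: 4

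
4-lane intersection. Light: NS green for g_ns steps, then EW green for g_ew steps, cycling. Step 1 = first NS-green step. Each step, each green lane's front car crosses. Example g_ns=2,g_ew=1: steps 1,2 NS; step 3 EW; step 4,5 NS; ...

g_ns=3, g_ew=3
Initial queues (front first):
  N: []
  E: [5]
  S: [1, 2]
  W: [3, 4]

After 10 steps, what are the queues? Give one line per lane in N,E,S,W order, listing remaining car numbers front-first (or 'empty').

Step 1 [NS]: N:empty,E:wait,S:car1-GO,W:wait | queues: N=0 E=1 S=1 W=2
Step 2 [NS]: N:empty,E:wait,S:car2-GO,W:wait | queues: N=0 E=1 S=0 W=2
Step 3 [NS]: N:empty,E:wait,S:empty,W:wait | queues: N=0 E=1 S=0 W=2
Step 4 [EW]: N:wait,E:car5-GO,S:wait,W:car3-GO | queues: N=0 E=0 S=0 W=1
Step 5 [EW]: N:wait,E:empty,S:wait,W:car4-GO | queues: N=0 E=0 S=0 W=0

N: empty
E: empty
S: empty
W: empty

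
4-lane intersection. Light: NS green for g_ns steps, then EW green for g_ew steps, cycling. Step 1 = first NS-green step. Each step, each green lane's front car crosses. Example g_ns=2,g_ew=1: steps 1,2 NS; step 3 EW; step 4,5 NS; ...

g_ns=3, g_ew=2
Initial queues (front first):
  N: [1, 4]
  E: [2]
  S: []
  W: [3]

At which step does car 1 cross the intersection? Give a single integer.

Step 1 [NS]: N:car1-GO,E:wait,S:empty,W:wait | queues: N=1 E=1 S=0 W=1
Step 2 [NS]: N:car4-GO,E:wait,S:empty,W:wait | queues: N=0 E=1 S=0 W=1
Step 3 [NS]: N:empty,E:wait,S:empty,W:wait | queues: N=0 E=1 S=0 W=1
Step 4 [EW]: N:wait,E:car2-GO,S:wait,W:car3-GO | queues: N=0 E=0 S=0 W=0
Car 1 crosses at step 1

1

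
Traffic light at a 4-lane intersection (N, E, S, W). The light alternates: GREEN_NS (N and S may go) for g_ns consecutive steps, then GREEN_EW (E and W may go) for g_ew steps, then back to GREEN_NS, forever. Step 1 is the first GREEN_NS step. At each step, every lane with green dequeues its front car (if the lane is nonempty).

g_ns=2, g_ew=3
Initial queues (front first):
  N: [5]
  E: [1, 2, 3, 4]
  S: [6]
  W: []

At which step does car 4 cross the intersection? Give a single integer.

Step 1 [NS]: N:car5-GO,E:wait,S:car6-GO,W:wait | queues: N=0 E=4 S=0 W=0
Step 2 [NS]: N:empty,E:wait,S:empty,W:wait | queues: N=0 E=4 S=0 W=0
Step 3 [EW]: N:wait,E:car1-GO,S:wait,W:empty | queues: N=0 E=3 S=0 W=0
Step 4 [EW]: N:wait,E:car2-GO,S:wait,W:empty | queues: N=0 E=2 S=0 W=0
Step 5 [EW]: N:wait,E:car3-GO,S:wait,W:empty | queues: N=0 E=1 S=0 W=0
Step 6 [NS]: N:empty,E:wait,S:empty,W:wait | queues: N=0 E=1 S=0 W=0
Step 7 [NS]: N:empty,E:wait,S:empty,W:wait | queues: N=0 E=1 S=0 W=0
Step 8 [EW]: N:wait,E:car4-GO,S:wait,W:empty | queues: N=0 E=0 S=0 W=0
Car 4 crosses at step 8

8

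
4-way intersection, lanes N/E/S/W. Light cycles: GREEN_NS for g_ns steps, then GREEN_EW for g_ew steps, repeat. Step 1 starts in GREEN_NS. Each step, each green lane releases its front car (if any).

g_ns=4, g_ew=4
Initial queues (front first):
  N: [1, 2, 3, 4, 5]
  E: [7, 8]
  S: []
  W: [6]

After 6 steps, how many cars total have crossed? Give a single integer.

Step 1 [NS]: N:car1-GO,E:wait,S:empty,W:wait | queues: N=4 E=2 S=0 W=1
Step 2 [NS]: N:car2-GO,E:wait,S:empty,W:wait | queues: N=3 E=2 S=0 W=1
Step 3 [NS]: N:car3-GO,E:wait,S:empty,W:wait | queues: N=2 E=2 S=0 W=1
Step 4 [NS]: N:car4-GO,E:wait,S:empty,W:wait | queues: N=1 E=2 S=0 W=1
Step 5 [EW]: N:wait,E:car7-GO,S:wait,W:car6-GO | queues: N=1 E=1 S=0 W=0
Step 6 [EW]: N:wait,E:car8-GO,S:wait,W:empty | queues: N=1 E=0 S=0 W=0
Cars crossed by step 6: 7

Answer: 7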